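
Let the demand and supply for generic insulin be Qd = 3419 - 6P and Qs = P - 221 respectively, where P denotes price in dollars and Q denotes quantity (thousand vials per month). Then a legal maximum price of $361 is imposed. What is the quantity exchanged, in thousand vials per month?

Setting quantity demanded equal to quantity supplied, 3419 - 6P = P - 221, gives P* = 520 and Q* = 299.
The ceiling of 361 is below the equilibrium price 520, so it binds.
At P = 361: Qd = 3419 - 6·361 = 1253 and Qs = 361 - 221 = 140.
The quantity actually transacted is the short side, supply: 140.

140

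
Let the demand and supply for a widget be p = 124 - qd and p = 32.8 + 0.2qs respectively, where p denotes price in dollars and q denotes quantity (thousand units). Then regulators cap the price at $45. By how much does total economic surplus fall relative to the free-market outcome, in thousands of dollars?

Rearranging demand gives qd = 124 - p; rearranging supply gives qs = 5p - 164. Without the control the market clears where 124 - p = 5p - 164, i.e. p* = 48 and q* = 76.
Because the ceiling (45) lies below the market-clearing price, it is binding.
At p = 45: qd = 124 - 45 = 79 and qs = 5·45 - 164 = 61.
Quantity traded falls to 61. At q = 61 the demand price is 124 - 61 = 63 and the supply price is (164 + 61)/5 = 45.
Deadweight loss = ½ · (63 - 45) · (76 - 61) = ½ · 18 · 15 = 135.

135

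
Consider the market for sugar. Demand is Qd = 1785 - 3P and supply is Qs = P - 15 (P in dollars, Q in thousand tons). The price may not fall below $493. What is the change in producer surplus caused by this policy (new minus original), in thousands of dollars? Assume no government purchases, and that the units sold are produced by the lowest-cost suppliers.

Equilibrium: 1785 - 3P = P - 15, so 1800 = 4P and P* = 450, Q* = 435.
Since 493 > 450, the floor is binding.
At P = 493: Qd = 1785 - 3·493 = 306 and Qs = 493 - 15 = 478.
Producer surplus without the control is ½ · (450 - 15) · 435 = 94612.5.
With the floor, 306 units are sold at 493. The supply price at Q = 306 is 321, so PS = ½ · [(493 - 15) + (493 - 321)] · 306 = 99450.
Change in producer surplus = 99450 - 94612.5 = 4837.5.

4837.5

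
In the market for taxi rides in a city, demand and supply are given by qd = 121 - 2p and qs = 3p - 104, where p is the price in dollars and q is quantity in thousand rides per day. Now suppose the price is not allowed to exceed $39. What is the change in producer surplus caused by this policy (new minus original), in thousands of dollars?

-132

Without the control the market clears where 121 - 2p = 3p - 104, i.e. p* = 45 and q* = 31.
Since 39 < 45, the ceiling is binding.
At p = 39: qd = 121 - 2·39 = 43 and qs = 3·39 - 104 = 13.
Producer surplus without the control is ½ · (45 - 104/3) · 31 = 961/6.
With the ceiling, producers sell 13 units at 39, so PS = ½ · (39 - 104/3) · 13 = 169/6.
Change in producer surplus = 169/6 - 961/6 = -132.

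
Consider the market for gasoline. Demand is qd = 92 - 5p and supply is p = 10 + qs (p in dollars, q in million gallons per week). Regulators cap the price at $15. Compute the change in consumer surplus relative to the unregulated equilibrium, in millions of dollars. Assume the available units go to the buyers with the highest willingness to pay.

Rearranging supply gives qs = p - 10. In a free market, 92 - 5p = p - 10 gives the equilibrium p* = 17, q* = 7.
Because the ceiling (15) lies below the market-clearing price, it is binding.
At p = 15: qd = 92 - 5·15 = 17 and qs = 15 - 10 = 5.
Consumer surplus without the control is ½ · (18.4 - 17) · 7 = 4.9.
With the ceiling, 5 units are sold at 15 (assume they go to the highest-value buyers). The demand price at q = 5 is 17.4, so CS = ½ · [(18.4 - 15) + (17.4 - 15)] · 5 = 14.5.
Change in consumer surplus = 14.5 - 4.9 = 9.6.

9.6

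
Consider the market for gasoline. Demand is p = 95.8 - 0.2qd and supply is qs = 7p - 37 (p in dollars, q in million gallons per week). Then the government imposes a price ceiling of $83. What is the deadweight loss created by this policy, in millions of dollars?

Rearranging demand gives qd = 479 - 5p. Setting quantity demanded equal to quantity supplied, 479 - 5p = 7p - 37, gives p* = 43 and q* = 264.
Since 83 is above p* = 43, the ceiling does not bind and the free-market outcome prevails.
Since the control does not bind, no trades are prevented and deadweight loss is zero.

0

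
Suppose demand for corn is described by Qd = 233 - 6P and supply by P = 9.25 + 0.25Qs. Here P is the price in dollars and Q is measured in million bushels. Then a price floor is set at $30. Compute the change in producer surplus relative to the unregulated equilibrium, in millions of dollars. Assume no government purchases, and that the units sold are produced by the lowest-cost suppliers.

Rearranging supply gives Qs = 4P - 37. Equilibrium: 233 - 6P = 4P - 37, so 270 = 10P and P* = 27, Q* = 71.
Because the floor (30) lies above the market-clearing price, it is binding.
At P = 30: Qd = 233 - 6·30 = 53 and Qs = 4·30 - 37 = 83.
Producer surplus without the control is ½ · (27 - 9.25) · 71 = 630.125.
With the floor, 53 units are sold at 30. The supply price at Q = 53 is 22.5, so PS = ½ · [(30 - 9.25) + (30 - 22.5)] · 53 = 748.625.
Change in producer surplus = 748.625 - 630.125 = 118.5.

118.5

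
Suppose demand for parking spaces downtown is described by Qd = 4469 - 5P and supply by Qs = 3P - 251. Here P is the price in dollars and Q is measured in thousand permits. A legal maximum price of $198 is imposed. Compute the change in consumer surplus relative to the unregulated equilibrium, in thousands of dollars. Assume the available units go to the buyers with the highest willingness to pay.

-3841.6

In a free market, 4469 - 5P = 3P - 251 gives the equilibrium P* = 590, Q* = 1519.
The ceiling of 198 is below the equilibrium price 590, so it binds.
At P = 198: Qd = 4469 - 5·198 = 3479 and Qs = 3·198 - 251 = 343.
Consumer surplus without the control is ½ · (893.8 - 590) · 1519 = 230736.1.
With the ceiling, 343 units are sold at 198 (assume they go to the highest-value buyers). The demand price at Q = 343 is 825.2, so CS = ½ · [(893.8 - 198) + (825.2 - 198)] · 343 = 226894.5.
Change in consumer surplus = 226894.5 - 230736.1 = -3841.6.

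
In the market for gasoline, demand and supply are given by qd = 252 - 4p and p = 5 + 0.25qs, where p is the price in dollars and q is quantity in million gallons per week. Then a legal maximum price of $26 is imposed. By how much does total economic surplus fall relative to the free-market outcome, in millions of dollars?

Rearranging supply gives qs = 4p - 20. Setting quantity demanded equal to quantity supplied, 252 - 4p = 4p - 20, gives p* = 34 and q* = 116.
The ceiling of 26 is below the equilibrium price 34, so it binds.
At p = 26: qd = 252 - 4·26 = 148 and qs = 4·26 - 20 = 84.
Quantity traded falls to 84. At q = 84 the demand price is (252 - 84)/4 = 42 and the supply price is (20 + 84)/4 = 26.
Deadweight loss = ½ · (42 - 26) · (116 - 84) = ½ · 16 · 32 = 256.

256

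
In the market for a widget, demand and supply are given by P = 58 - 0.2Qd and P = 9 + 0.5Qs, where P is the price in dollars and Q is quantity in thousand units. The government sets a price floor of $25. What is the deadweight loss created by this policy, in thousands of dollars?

0

Rearranging demand gives Qd = 290 - 5P; rearranging supply gives Qs = 2P - 18. Equilibrium: 290 - 5P = 2P - 18, so 308 = 7P and P* = 44, Q* = 70.
Since 25 is below P* = 44, the floor does not bind and the free-market outcome prevails.
Since the control does not bind, no trades are prevented and deadweight loss is zero.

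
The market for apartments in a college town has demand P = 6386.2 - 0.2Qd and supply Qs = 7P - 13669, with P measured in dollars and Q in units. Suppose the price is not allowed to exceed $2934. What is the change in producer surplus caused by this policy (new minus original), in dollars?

-8573400

Rearranging demand gives Qd = 31931 - 5P. Equilibrium: 31931 - 5P = 7P - 13669, so 45600 = 12P and P* = 3800, Q* = 12931.
Because the ceiling (2934) lies below the market-clearing price, it is binding.
At P = 2934: Qd = 31931 - 5·2934 = 17261 and Qs = 7·2934 - 13669 = 6869.
Producer surplus without the control is ½ · (3800 - 13669/7) · 12931 = 167210761/14.
With the ceiling, producers sell 6869 units at 2934, so PS = ½ · (2934 - 13669/7) · 6869 = 47183161/14.
Change in producer surplus = 47183161/14 - 167210761/14 = -8573400.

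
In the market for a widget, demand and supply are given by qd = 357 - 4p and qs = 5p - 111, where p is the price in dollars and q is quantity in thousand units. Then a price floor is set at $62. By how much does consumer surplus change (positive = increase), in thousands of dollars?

Setting quantity demanded equal to quantity supplied, 357 - 4p = 5p - 111, gives p* = 52 and q* = 149.
Since 62 > 52, the floor is binding.
At p = 62: qd = 357 - 4·62 = 109 and qs = 5·62 - 111 = 199.
Consumer surplus without the control is ½ · (89.25 - 52) · 149 = 2775.125.
With the floor, consumers buy 109 units at 62, so CS = ½ · (89.25 - 62) · 109 = 1485.125.
Change in consumer surplus = 1485.125 - 2775.125 = -1290.

-1290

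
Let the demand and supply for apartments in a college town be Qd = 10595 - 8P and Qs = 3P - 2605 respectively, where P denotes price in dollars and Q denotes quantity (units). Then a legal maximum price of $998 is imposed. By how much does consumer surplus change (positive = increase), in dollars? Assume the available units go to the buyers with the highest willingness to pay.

In a free market, 10595 - 8P = 3P - 2605 gives the equilibrium P* = 1200, Q* = 995.
The ceiling of 998 is below the equilibrium price 1200, so it binds.
At P = 998: Qd = 10595 - 8·998 = 2611 and Qs = 3·998 - 2605 = 389.
Consumer surplus without the control is ½ · (1324.375 - 1200) · 995 = 61876.5625.
With the ceiling, 389 units are sold at 998 (assume they go to the highest-value buyers). The demand price at Q = 389 is 1275.75, so CS = ½ · [(1324.375 - 998) + (1275.75 - 998)] · 389 = 117502.3125.
Change in consumer surplus = 117502.3125 - 61876.5625 = 55625.75.

55625.75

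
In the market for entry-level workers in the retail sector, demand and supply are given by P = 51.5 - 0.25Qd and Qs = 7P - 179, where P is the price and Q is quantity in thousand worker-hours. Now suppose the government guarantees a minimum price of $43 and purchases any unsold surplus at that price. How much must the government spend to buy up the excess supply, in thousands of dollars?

Rearranging demand gives Qd = 206 - 4P. In a free market, 206 - 4P = 7P - 179 gives the equilibrium P* = 35, Q* = 66.
Since 43 > 35, the floor is binding.
At P = 43: Qd = 206 - 4·43 = 34 and Qs = 7·43 - 179 = 122.
Surplus = Qs - Qd = 88.
Government expenditure = surplus × support price = 88 × 43 = 3784.

3784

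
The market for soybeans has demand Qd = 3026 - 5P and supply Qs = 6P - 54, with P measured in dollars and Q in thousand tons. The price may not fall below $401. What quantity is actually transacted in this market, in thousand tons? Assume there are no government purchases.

1021

In a free market, 3026 - 5P = 6P - 54 gives the equilibrium P* = 280, Q* = 1626.
The floor of 401 is above the equilibrium price 280, so it binds.
At P = 401: Qd = 3026 - 5·401 = 1021 and Qs = 6·401 - 54 = 2352.
The quantity actually transacted is the short side, demand: 1021.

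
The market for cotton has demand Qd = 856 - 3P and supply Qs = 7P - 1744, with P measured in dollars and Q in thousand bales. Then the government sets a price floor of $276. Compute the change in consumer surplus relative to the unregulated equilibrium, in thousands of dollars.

-832

In a free market, 856 - 3P = 7P - 1744 gives the equilibrium P* = 260, Q* = 76.
Since 276 > 260, the floor is binding.
At P = 276: Qd = 856 - 3·276 = 28 and Qs = 7·276 - 1744 = 188.
Consumer surplus without the control is ½ · (856/3 - 260) · 76 = 2888/3.
With the floor, consumers buy 28 units at 276, so CS = ½ · (856/3 - 276) · 28 = 392/3.
Change in consumer surplus = 392/3 - 2888/3 = -832.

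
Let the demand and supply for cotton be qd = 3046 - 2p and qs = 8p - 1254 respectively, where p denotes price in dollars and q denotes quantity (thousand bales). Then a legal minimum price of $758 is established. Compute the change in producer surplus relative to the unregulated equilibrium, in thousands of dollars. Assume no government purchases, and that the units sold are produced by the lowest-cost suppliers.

Equilibrium: 3046 - 2p = 8p - 1254, so 4300 = 10p and p* = 430, q* = 2186.
The floor of 758 is above the equilibrium price 430, so it binds.
At p = 758: qd = 3046 - 2·758 = 1530 and qs = 8·758 - 1254 = 4810.
Producer surplus without the control is ½ · (430 - 156.75) · 2186 = 298662.25.
With the floor, 1530 units are sold at 758. The supply price at q = 1530 is 348, so PS = ½ · [(758 - 156.75) + (758 - 348)] · 1530 = 773606.25.
Change in producer surplus = 773606.25 - 298662.25 = 474944.

474944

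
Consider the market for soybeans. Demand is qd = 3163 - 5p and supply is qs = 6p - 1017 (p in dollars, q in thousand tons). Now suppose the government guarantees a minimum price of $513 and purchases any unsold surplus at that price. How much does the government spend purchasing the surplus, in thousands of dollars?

Equilibrium: 3163 - 5p = 6p - 1017, so 4180 = 11p and p* = 380, q* = 1263.
Since 513 > 380, the floor is binding.
At p = 513: qd = 3163 - 5·513 = 598 and qs = 6·513 - 1017 = 2061.
Surplus = qs - qd = 1463.
Government expenditure = surplus × support price = 1463 × 513 = 750519.

750519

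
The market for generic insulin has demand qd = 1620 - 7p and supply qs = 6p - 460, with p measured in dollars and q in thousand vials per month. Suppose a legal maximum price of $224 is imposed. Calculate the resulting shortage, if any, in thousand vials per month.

Equilibrium: 1620 - 7p = 6p - 460, so 2080 = 13p and p* = 160, q* = 500.
The ceiling of 224 is above the equilibrium price 160, so it is not binding; the market clears at p* = 160, q* = 500.
Since the control does not bind, there is no shortage.

0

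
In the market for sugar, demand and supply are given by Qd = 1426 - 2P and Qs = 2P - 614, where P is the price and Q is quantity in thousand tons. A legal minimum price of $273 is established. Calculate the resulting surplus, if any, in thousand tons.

Equilibrium: 1426 - 2P = 2P - 614, so 2040 = 4P and P* = 510, Q* = 406.
Since 273 is below P* = 510, the floor does not bind and the free-market outcome prevails.
Since the control does not bind, there is no surplus.

0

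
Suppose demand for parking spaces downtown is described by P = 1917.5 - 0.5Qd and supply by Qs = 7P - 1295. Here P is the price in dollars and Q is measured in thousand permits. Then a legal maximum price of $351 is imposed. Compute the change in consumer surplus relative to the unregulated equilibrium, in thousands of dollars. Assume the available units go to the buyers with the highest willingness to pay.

-333044.25

Rearranging demand gives Qd = 3835 - 2P. Without the control the market clears where 3835 - 2P = 7P - 1295, i.e. P* = 570 and Q* = 2695.
Because the ceiling (351) lies below the market-clearing price, it is binding.
At P = 351: Qd = 3835 - 2·351 = 3133 and Qs = 7·351 - 1295 = 1162.
Consumer surplus without the control is ½ · (1917.5 - 570) · 2695 = 1815756.25.
With the ceiling, 1162 units are sold at 351 (assume they go to the highest-value buyers). The demand price at Q = 1162 is 1336.5, so CS = ½ · [(1917.5 - 351) + (1336.5 - 351)] · 1162 = 1482712.
Change in consumer surplus = 1482712 - 1815756.25 = -333044.25.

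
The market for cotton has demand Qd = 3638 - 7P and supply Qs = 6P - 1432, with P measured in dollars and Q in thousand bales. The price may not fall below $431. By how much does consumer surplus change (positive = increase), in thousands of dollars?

-31344.5

Without the control the market clears where 3638 - 7P = 6P - 1432, i.e. P* = 390 and Q* = 908.
Because the floor (431) lies above the market-clearing price, it is binding.
At P = 431: Qd = 3638 - 7·431 = 621 and Qs = 6·431 - 1432 = 1154.
Consumer surplus without the control is ½ · (3638/7 - 390) · 908 = 412232/7.
With the floor, consumers buy 621 units at 431, so CS = ½ · (3638/7 - 431) · 621 = 385641/14.
Change in consumer surplus = 385641/14 - 412232/7 = -31344.5.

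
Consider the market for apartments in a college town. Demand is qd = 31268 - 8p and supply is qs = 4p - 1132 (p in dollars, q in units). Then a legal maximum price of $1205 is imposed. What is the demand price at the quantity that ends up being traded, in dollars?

In a free market, 31268 - 8p = 4p - 1132 gives the equilibrium p* = 2700, q* = 9668.
The ceiling of 1205 is below the equilibrium price 2700, so it binds.
At p = 1205: qd = 31268 - 8·1205 = 21628 and qs = 4·1205 - 1132 = 3688.
Only 3688 units reach the market. On the demand curve, the marginal buyer's willingness to pay at q = 3688 is (31268 - 3688)/8 = 3447.5.

3447.5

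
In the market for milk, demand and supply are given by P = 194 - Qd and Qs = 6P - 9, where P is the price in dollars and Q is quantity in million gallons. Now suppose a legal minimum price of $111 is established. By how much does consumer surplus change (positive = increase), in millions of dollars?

Rearranging demand gives Qd = 194 - P. Equilibrium: 194 - P = 6P - 9, so 203 = 7P and P* = 29, Q* = 165.
The floor of 111 is above the equilibrium price 29, so it binds.
At P = 111: Qd = 194 - 111 = 83 and Qs = 6·111 - 9 = 657.
Consumer surplus without the control is ½ · (194 - 29) · 165 = 13612.5.
With the floor, consumers buy 83 units at 111, so CS = ½ · (194 - 111) · 83 = 3444.5.
Change in consumer surplus = 3444.5 - 13612.5 = -10168.

-10168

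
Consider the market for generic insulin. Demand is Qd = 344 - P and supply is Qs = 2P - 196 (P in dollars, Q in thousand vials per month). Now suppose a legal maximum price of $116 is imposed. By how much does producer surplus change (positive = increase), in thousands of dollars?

-6400

In a free market, 344 - P = 2P - 196 gives the equilibrium P* = 180, Q* = 164.
The ceiling of 116 is below the equilibrium price 180, so it binds.
At P = 116: Qd = 344 - 116 = 228 and Qs = 2·116 - 196 = 36.
Producer surplus without the control is ½ · (180 - 98) · 164 = 6724.
With the ceiling, producers sell 36 units at 116, so PS = ½ · (116 - 98) · 36 = 324.
Change in producer surplus = 324 - 6724 = -6400.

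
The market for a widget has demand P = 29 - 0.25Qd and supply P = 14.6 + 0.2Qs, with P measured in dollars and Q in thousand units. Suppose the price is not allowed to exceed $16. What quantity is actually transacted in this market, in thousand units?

Rearranging demand gives Qd = 116 - 4P; rearranging supply gives Qs = 5P - 73. Equilibrium: 116 - 4P = 5P - 73, so 189 = 9P and P* = 21, Q* = 32.
Because the ceiling (16) lies below the market-clearing price, it is binding.
At P = 16: Qd = 116 - 4·16 = 52 and Qs = 5·16 - 73 = 7.
The quantity actually transacted is the short side, supply: 7.

7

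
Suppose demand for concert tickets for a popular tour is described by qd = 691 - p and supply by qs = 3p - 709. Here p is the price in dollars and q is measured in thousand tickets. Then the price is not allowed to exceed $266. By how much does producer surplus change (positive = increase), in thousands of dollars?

Equilibrium: 691 - p = 3p - 709, so 1400 = 4p and p* = 350, q* = 341.
The ceiling of 266 is below the equilibrium price 350, so it binds.
At p = 266: qd = 691 - 266 = 425 and qs = 3·266 - 709 = 89.
Producer surplus without the control is ½ · (350 - 709/3) · 341 = 116281/6.
With the ceiling, producers sell 89 units at 266, so PS = ½ · (266 - 709/3) · 89 = 7921/6.
Change in producer surplus = 7921/6 - 116281/6 = -18060.

-18060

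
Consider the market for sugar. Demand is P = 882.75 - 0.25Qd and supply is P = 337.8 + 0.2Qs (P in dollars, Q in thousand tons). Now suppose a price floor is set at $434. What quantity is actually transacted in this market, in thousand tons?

1211

Rearranging demand gives Qd = 3531 - 4P; rearranging supply gives Qs = 5P - 1689. Without the control the market clears where 3531 - 4P = 5P - 1689, i.e. P* = 580 and Q* = 1211.
Since 434 is below P* = 580, the floor does not bind and the free-market outcome prevails.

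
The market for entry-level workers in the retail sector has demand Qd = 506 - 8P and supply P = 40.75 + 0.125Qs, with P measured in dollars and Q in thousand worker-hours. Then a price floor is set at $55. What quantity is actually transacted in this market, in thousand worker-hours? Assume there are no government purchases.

66

Rearranging supply gives Qs = 8P - 326. Equilibrium: 506 - 8P = 8P - 326, so 832 = 16P and P* = 52, Q* = 90.
The floor of 55 is above the equilibrium price 52, so it binds.
At P = 55: Qd = 506 - 8·55 = 66 and Qs = 8·55 - 326 = 114.
The quantity actually transacted is the short side, demand: 66.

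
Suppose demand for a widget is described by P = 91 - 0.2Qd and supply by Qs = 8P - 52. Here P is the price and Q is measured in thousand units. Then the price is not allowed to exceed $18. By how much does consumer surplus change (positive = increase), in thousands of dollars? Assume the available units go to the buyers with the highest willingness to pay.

-890.4

Rearranging demand gives Qd = 455 - 5P. Equilibrium: 455 - 5P = 8P - 52, so 507 = 13P and P* = 39, Q* = 260.
Because the ceiling (18) lies below the market-clearing price, it is binding.
At P = 18: Qd = 455 - 5·18 = 365 and Qs = 8·18 - 52 = 92.
Consumer surplus without the control is ½ · (91 - 39) · 260 = 6760.
With the ceiling, 92 units are sold at 18 (assume they go to the highest-value buyers). The demand price at Q = 92 is 72.6, so CS = ½ · [(91 - 18) + (72.6 - 18)] · 92 = 5869.6.
Change in consumer surplus = 5869.6 - 6760 = -890.4.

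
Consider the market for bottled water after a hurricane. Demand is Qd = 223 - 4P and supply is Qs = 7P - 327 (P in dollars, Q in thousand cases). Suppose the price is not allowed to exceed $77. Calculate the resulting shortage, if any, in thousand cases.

0

Setting quantity demanded equal to quantity supplied, 223 - 4P = 7P - 327, gives P* = 50 and Q* = 23.
The ceiling of 77 is above the equilibrium price 50, so it is not binding; the market clears at P* = 50, Q* = 23.
Since the control does not bind, there is no shortage.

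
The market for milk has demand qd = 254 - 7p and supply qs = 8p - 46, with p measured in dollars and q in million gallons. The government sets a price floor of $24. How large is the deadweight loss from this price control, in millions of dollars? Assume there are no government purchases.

In a free market, 254 - 7p = 8p - 46 gives the equilibrium p* = 20, q* = 114.
Since 24 > 20, the floor is binding.
At p = 24: qd = 254 - 7·24 = 86 and qs = 8·24 - 46 = 146.
Quantity traded falls to 86. At q = 86 the demand price is (254 - 86)/7 = 24 and the supply price is (46 + 86)/8 = 16.5.
Deadweight loss = ½ · (24 - 16.5) · (114 - 86) = ½ · 7.5 · 28 = 105.

105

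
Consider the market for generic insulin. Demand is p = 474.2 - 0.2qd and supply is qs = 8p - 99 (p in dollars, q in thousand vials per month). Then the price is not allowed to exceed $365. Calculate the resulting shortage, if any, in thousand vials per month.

0

Rearranging demand gives qd = 2371 - 5p. Equilibrium: 2371 - 5p = 8p - 99, so 2470 = 13p and p* = 190, q* = 1421.
The ceiling of 365 is above the equilibrium price 190, so it is not binding; the market clears at p* = 190, q* = 1421.
Since the control does not bind, there is no shortage.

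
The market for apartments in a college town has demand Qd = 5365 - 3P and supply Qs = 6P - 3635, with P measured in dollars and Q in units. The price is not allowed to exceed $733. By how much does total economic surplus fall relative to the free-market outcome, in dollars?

641601

Equilibrium: 5365 - 3P = 6P - 3635, so 9000 = 9P and P* = 1000, Q* = 2365.
Since 733 < 1000, the ceiling is binding.
At P = 733: Qd = 5365 - 3·733 = 3166 and Qs = 6·733 - 3635 = 763.
Quantity traded falls to 763. At Q = 763 the demand price is (5365 - 763)/3 = 1534 and the supply price is (3635 + 763)/6 = 733.
Deadweight loss = ½ · (1534 - 733) · (2365 - 763) = ½ · 801 · 1602 = 641601.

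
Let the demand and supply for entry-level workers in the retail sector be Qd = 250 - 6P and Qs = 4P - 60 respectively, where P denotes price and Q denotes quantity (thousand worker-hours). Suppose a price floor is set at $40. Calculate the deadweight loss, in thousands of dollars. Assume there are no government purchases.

607.5

Equilibrium: 250 - 6P = 4P - 60, so 310 = 10P and P* = 31, Q* = 64.
The floor of 40 is above the equilibrium price 31, so it binds.
At P = 40: Qd = 250 - 6·40 = 10 and Qs = 4·40 - 60 = 100.
Quantity traded falls to 10. At Q = 10 the demand price is (250 - 10)/6 = 40 and the supply price is (60 + 10)/4 = 17.5.
Deadweight loss = ½ · (40 - 17.5) · (64 - 10) = ½ · 22.5 · 54 = 607.5.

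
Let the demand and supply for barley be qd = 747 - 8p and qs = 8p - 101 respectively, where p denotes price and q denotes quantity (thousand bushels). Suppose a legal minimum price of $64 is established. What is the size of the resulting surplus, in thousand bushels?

Without the control the market clears where 747 - 8p = 8p - 101, i.e. p* = 53 and q* = 323.
Since 64 > 53, the floor is binding.
At p = 64: qd = 747 - 8·64 = 235 and qs = 8·64 - 101 = 411.
Surplus = qs - qd = 411 - 235 = 176.

176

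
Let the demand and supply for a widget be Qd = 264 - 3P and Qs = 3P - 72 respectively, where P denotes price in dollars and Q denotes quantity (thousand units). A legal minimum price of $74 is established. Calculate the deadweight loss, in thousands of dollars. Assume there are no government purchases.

Without the control the market clears where 264 - 3P = 3P - 72, i.e. P* = 56 and Q* = 96.
Because the floor (74) lies above the market-clearing price, it is binding.
At P = 74: Qd = 264 - 3·74 = 42 and Qs = 3·74 - 72 = 150.
Quantity traded falls to 42. At Q = 42 the demand price is (264 - 42)/3 = 74 and the supply price is (72 + 42)/3 = 38.
Deadweight loss = ½ · (74 - 38) · (96 - 42) = ½ · 36 · 54 = 972.

972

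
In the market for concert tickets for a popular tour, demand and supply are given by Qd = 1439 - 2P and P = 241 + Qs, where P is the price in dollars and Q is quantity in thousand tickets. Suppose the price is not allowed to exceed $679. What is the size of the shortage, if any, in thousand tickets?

0

Rearranging supply gives Qs = P - 241. Without the control the market clears where 1439 - 2P = P - 241, i.e. P* = 560 and Q* = 319.
Since 679 is above P* = 560, the ceiling does not bind and the free-market outcome prevails.
Since the control does not bind, there is no shortage.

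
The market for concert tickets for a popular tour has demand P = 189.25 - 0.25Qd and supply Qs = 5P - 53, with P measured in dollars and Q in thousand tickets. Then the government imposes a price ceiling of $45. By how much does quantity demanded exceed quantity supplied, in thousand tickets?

405

Rearranging demand gives Qd = 757 - 4P. In a free market, 757 - 4P = 5P - 53 gives the equilibrium P* = 90, Q* = 397.
Since 45 < 90, the ceiling is binding.
At P = 45: Qd = 757 - 4·45 = 577 and Qs = 5·45 - 53 = 172.
Shortage = Qd - Qs = 577 - 172 = 405.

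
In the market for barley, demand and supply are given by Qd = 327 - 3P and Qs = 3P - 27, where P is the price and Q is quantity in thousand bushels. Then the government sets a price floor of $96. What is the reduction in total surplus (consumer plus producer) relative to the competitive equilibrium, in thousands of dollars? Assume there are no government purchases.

4107

Setting quantity demanded equal to quantity supplied, 327 - 3P = 3P - 27, gives P* = 59 and Q* = 150.
The floor of 96 is above the equilibrium price 59, so it binds.
At P = 96: Qd = 327 - 3·96 = 39 and Qs = 3·96 - 27 = 261.
Quantity traded falls to 39. At Q = 39 the demand price is (327 - 39)/3 = 96 and the supply price is (27 + 39)/3 = 22.
Deadweight loss = ½ · (96 - 22) · (150 - 39) = ½ · 74 · 111 = 4107.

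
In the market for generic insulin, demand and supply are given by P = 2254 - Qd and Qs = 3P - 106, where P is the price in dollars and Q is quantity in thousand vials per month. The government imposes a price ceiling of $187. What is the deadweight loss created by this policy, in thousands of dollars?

974454

Rearranging demand gives Qd = 2254 - P. In a free market, 2254 - P = 3P - 106 gives the equilibrium P* = 590, Q* = 1664.
Since 187 < 590, the ceiling is binding.
At P = 187: Qd = 2254 - 187 = 2067 and Qs = 3·187 - 106 = 455.
Quantity traded falls to 455. At Q = 455 the demand price is 2254 - 455 = 1799 and the supply price is (106 + 455)/3 = 187.
Deadweight loss = ½ · (1799 - 187) · (1664 - 455) = ½ · 1612 · 1209 = 974454.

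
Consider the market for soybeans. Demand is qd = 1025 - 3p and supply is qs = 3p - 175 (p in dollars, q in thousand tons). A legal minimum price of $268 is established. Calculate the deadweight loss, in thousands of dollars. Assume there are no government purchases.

13872

In a free market, 1025 - 3p = 3p - 175 gives the equilibrium p* = 200, q* = 425.
Because the floor (268) lies above the market-clearing price, it is binding.
At p = 268: qd = 1025 - 3·268 = 221 and qs = 3·268 - 175 = 629.
Quantity traded falls to 221. At q = 221 the demand price is (1025 - 221)/3 = 268 and the supply price is (175 + 221)/3 = 132.
Deadweight loss = ½ · (268 - 132) · (425 - 221) = ½ · 136 · 204 = 13872.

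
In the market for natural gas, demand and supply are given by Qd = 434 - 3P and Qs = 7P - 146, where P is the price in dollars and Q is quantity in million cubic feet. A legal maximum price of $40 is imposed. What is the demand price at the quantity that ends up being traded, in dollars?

Equilibrium: 434 - 3P = 7P - 146, so 580 = 10P and P* = 58, Q* = 260.
The ceiling of 40 is below the equilibrium price 58, so it binds.
At P = 40: Qd = 434 - 3·40 = 314 and Qs = 7·40 - 146 = 134.
Only 134 units reach the market. On the demand curve, the marginal buyer's willingness to pay at Q = 134 is (434 - 134)/3 = 100.

100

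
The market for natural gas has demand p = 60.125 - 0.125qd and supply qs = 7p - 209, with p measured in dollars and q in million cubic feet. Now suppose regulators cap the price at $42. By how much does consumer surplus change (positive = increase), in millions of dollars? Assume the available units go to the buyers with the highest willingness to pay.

291

Rearranging demand gives qd = 481 - 8p. Equilibrium: 481 - 8p = 7p - 209, so 690 = 15p and p* = 46, q* = 113.
Because the ceiling (42) lies below the market-clearing price, it is binding.
At p = 42: qd = 481 - 8·42 = 145 and qs = 7·42 - 209 = 85.
Consumer surplus without the control is ½ · (60.125 - 46) · 113 = 798.0625.
With the ceiling, 85 units are sold at 42 (assume they go to the highest-value buyers). The demand price at q = 85 is 49.5, so CS = ½ · [(60.125 - 42) + (49.5 - 42)] · 85 = 1089.0625.
Change in consumer surplus = 1089.0625 - 798.0625 = 291.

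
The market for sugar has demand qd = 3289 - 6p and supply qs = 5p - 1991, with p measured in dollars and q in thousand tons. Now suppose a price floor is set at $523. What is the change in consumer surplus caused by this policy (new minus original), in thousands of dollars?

-12040

Setting quantity demanded equal to quantity supplied, 3289 - 6p = 5p - 1991, gives p* = 480 and q* = 409.
Since 523 > 480, the floor is binding.
At p = 523: qd = 3289 - 6·523 = 151 and qs = 5·523 - 1991 = 624.
Consumer surplus without the control is ½ · (3289/6 - 480) · 409 = 167281/12.
With the floor, consumers buy 151 units at 523, so CS = ½ · (3289/6 - 523) · 151 = 22801/12.
Change in consumer surplus = 22801/12 - 167281/12 = -12040.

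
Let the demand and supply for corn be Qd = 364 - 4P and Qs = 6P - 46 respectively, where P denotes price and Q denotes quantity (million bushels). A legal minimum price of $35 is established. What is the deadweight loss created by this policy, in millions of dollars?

In a free market, 364 - 4P = 6P - 46 gives the equilibrium P* = 41, Q* = 200.
The floor of 35 is below the equilibrium price 41, so it is not binding; the market clears at P* = 41, Q* = 200.
Since the control does not bind, no trades are prevented and deadweight loss is zero.

0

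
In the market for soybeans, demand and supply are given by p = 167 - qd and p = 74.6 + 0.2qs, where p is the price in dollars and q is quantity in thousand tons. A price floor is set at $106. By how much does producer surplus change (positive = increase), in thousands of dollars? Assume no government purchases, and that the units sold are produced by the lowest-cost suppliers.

Rearranging demand gives qd = 167 - p; rearranging supply gives qs = 5p - 373. Equilibrium: 167 - p = 5p - 373, so 540 = 6p and p* = 90, q* = 77.
Since 106 > 90, the floor is binding.
At p = 106: qd = 167 - 106 = 61 and qs = 5·106 - 373 = 157.
Producer surplus without the control is ½ · (90 - 74.6) · 77 = 592.9.
With the floor, 61 units are sold at 106. The supply price at q = 61 is 86.8, so PS = ½ · [(106 - 74.6) + (106 - 86.8)] · 61 = 1543.3.
Change in producer surplus = 1543.3 - 592.9 = 950.4.

950.4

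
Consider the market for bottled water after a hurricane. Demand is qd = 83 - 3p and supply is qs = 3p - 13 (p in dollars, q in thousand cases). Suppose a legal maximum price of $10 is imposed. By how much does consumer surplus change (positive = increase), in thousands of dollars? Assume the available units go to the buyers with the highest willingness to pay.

In a free market, 83 - 3p = 3p - 13 gives the equilibrium p* = 16, q* = 35.
Since 10 < 16, the ceiling is binding.
At p = 10: qd = 83 - 3·10 = 53 and qs = 3·10 - 13 = 17.
Consumer surplus without the control is ½ · (83/3 - 16) · 35 = 1225/6.
With the ceiling, 17 units are sold at 10 (assume they go to the highest-value buyers). The demand price at q = 17 is 22, so CS = ½ · [(83/3 - 10) + (22 - 10)] · 17 = 1513/6.
Change in consumer surplus = 1513/6 - 1225/6 = 48.

48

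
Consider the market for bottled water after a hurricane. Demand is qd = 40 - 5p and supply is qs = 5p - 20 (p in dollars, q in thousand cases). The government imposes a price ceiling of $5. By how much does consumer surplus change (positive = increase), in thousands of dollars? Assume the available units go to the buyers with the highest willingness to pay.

Without the control the market clears where 40 - 5p = 5p - 20, i.e. p* = 6 and q* = 10.
Because the ceiling (5) lies below the market-clearing price, it is binding.
At p = 5: qd = 40 - 5·5 = 15 and qs = 5·5 - 20 = 5.
Consumer surplus without the control is ½ · (8 - 6) · 10 = 10.
With the ceiling, 5 units are sold at 5 (assume they go to the highest-value buyers). The demand price at q = 5 is 7, so CS = ½ · [(8 - 5) + (7 - 5)] · 5 = 12.5.
Change in consumer surplus = 12.5 - 10 = 2.5.

2.5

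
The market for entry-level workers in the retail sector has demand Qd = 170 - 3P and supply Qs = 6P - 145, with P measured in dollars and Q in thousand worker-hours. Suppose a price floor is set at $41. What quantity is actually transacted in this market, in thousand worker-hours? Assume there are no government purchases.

47

Without the control the market clears where 170 - 3P = 6P - 145, i.e. P* = 35 and Q* = 65.
Because the floor (41) lies above the market-clearing price, it is binding.
At P = 41: Qd = 170 - 3·41 = 47 and Qs = 6·41 - 145 = 101.
The quantity actually transacted is the short side, demand: 47.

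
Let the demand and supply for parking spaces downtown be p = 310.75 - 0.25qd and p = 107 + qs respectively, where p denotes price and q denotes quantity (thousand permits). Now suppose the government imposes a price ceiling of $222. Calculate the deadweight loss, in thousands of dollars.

1440

Rearranging demand gives qd = 1243 - 4p; rearranging supply gives qs = p - 107. Equilibrium: 1243 - 4p = p - 107, so 1350 = 5p and p* = 270, q* = 163.
Since 222 < 270, the ceiling is binding.
At p = 222: qd = 1243 - 4·222 = 355 and qs = 222 - 107 = 115.
Quantity traded falls to 115. At q = 115 the demand price is (1243 - 115)/4 = 282 and the supply price is 107 + 115 = 222.
Deadweight loss = ½ · (282 - 222) · (163 - 115) = ½ · 60 · 48 = 1440.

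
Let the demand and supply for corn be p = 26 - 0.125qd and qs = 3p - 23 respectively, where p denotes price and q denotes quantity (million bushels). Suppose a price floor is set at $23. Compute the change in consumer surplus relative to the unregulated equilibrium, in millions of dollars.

Rearranging demand gives qd = 208 - 8p. Equilibrium: 208 - 8p = 3p - 23, so 231 = 11p and p* = 21, q* = 40.
The floor of 23 is above the equilibrium price 21, so it binds.
At p = 23: qd = 208 - 8·23 = 24 and qs = 3·23 - 23 = 46.
Consumer surplus without the control is ½ · (26 - 21) · 40 = 100.
With the floor, consumers buy 24 units at 23, so CS = ½ · (26 - 23) · 24 = 36.
Change in consumer surplus = 36 - 100 = -64.

-64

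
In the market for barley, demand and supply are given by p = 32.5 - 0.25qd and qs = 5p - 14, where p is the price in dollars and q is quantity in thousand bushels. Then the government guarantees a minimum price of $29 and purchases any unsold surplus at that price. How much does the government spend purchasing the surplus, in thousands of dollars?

Rearranging demand gives qd = 130 - 4p. In a free market, 130 - 4p = 5p - 14 gives the equilibrium p* = 16, q* = 66.
The floor of 29 is above the equilibrium price 16, so it binds.
At p = 29: qd = 130 - 4·29 = 14 and qs = 5·29 - 14 = 131.
Surplus = qs - qd = 117.
Government expenditure = surplus × support price = 117 × 29 = 3393.

3393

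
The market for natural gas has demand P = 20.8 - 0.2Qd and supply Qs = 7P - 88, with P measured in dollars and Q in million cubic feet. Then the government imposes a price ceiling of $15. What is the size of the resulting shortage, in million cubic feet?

12

Rearranging demand gives Qd = 104 - 5P. Setting quantity demanded equal to quantity supplied, 104 - 5P = 7P - 88, gives P* = 16 and Q* = 24.
Since 15 < 16, the ceiling is binding.
At P = 15: Qd = 104 - 5·15 = 29 and Qs = 7·15 - 88 = 17.
Shortage = Qd - Qs = 29 - 17 = 12.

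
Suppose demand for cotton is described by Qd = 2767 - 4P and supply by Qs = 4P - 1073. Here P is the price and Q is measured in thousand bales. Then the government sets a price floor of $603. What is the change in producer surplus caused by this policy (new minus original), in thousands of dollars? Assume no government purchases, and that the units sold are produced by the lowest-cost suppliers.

13407

In a free market, 2767 - 4P = 4P - 1073 gives the equilibrium P* = 480, Q* = 847.
The floor of 603 is above the equilibrium price 480, so it binds.
At P = 603: Qd = 2767 - 4·603 = 355 and Qs = 4·603 - 1073 = 1339.
Producer surplus without the control is ½ · (480 - 268.25) · 847 = 89676.125.
With the floor, 355 units are sold at 603. The supply price at Q = 355 is 357, so PS = ½ · [(603 - 268.25) + (603 - 357)] · 355 = 103083.125.
Change in producer surplus = 103083.125 - 89676.125 = 13407.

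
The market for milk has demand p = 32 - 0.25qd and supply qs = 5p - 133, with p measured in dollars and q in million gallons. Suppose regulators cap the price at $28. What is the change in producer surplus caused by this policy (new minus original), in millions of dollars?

Rearranging demand gives qd = 128 - 4p. Setting quantity demanded equal to quantity supplied, 128 - 4p = 5p - 133, gives p* = 29 and q* = 12.
Because the ceiling (28) lies below the market-clearing price, it is binding.
At p = 28: qd = 128 - 4·28 = 16 and qs = 5·28 - 133 = 7.
Producer surplus without the control is ½ · (29 - 26.6) · 12 = 14.4.
With the ceiling, producers sell 7 units at 28, so PS = ½ · (28 - 26.6) · 7 = 4.9.
Change in producer surplus = 4.9 - 14.4 = -9.5.

-9.5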